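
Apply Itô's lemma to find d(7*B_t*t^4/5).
d(7*B_t*t^4/5) = (28*B_t*t^3/5) dt + (7*t^4/5) dB_t

Itô's formula for f(t, x): d f(t, B_t) = (f_t + (1/2) f_xx) dt + f_x dB_t. Compute partials of f(t, x) = 7*t^4*x/5:
  f_t(t,x)  = 28*t^3*x/5
  f_x(t,x)  = 7*t^4/5
  f_xx(t,x) = 0
Assemble drift = f_t + (1/2) f_xx = 28*t^3*x/5 and diffusion = f_x = 7*t^4/5. Substituting x = B_t:
  d(7*B_t*t^4/5) = (28*B_t*t^3/5) dt + (7*t^4/5) dB_t.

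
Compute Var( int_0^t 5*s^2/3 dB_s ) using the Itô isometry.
Var = 5*t^5/9

The Itô integral of a deterministic integrand f(s) has mean 0 because each increment f(s) * (B_{s+ds} - B_s) has mean 0. By the Itô isometry:
  Var( int_0^t f(s) dB_s ) = E[ (int_0^t f(s) dB_s)^2 ] = int_0^t f(s)^2 ds.
Here f(s) = 5*s^2/3, so f(s)^2 = 25*s^4/9. Integrate:
  int_0^t (25*s^4/9) ds = 5*t^5/9.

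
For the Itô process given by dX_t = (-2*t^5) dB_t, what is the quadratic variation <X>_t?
<X>_t = 4*t^11/11

For an Itô process dX_t = a(t) dt + b(t) dB_t, the quadratic variation is <X>_t = int_0^t b(s)^2 ds (the drift term does not contribute). Here b(s) = -2*s^5, so
  b(s)^2 = 4*s^10.
Integrating from 0 to t:
  <X>_t = int_0^t (4*s^10) ds = 4*t^11/11.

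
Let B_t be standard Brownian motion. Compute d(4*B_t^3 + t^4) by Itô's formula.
d(4*B_t^3 + t^4) = (12*B_t + 4*t^3) dt + (12*B_t^2) dB_t

Itô's formula for f(t, x): d f(t, B_t) = (f_t + (1/2) f_xx) dt + f_x dB_t. Compute partials of f(t, x) = t^4 + 4*x^3:
  f_t(t,x)  = 4*t^3
  f_x(t,x)  = 12*x^2
  f_xx(t,x) = 24*x
Assemble drift = f_t + (1/2) f_xx = 4*t^3 + 12*x and diffusion = f_x = 12*x^2. Substituting x = B_t:
  d(4*B_t^3 + t^4) = (12*B_t + 4*t^3) dt + (12*B_t^2) dB_t.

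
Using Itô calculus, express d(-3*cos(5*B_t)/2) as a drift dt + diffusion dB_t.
d(-3*cos(5*B_t)/2) = (75*cos(5*B_t)/4) dt + (15*sin(5*B_t)/2) dB_t

Itô's formula for f(B_t) gives d f(B_t) = f'(B_t) dB_t + (1/2) f''(B_t) dt. Compute derivatives of f(x) = -3*cos(5*x)/2:
  f'(x)  = 15*sin(5*x)/2
  f''(x) = 75*cos(5*x)/2
Substitute x = B_t and multiply the f'' term by 1/2:
  drift     = (1/2) * (75*cos(5*x)/2) evaluated at B_t = 75*cos(5*B_t)/4
  diffusion = (15*sin(5*x)/2) evaluated at B_t = 15*sin(5*B_t)/2
Therefore d(-3*cos(5*B_t)/2) = (75*cos(5*B_t)/4) dt + (15*sin(5*B_t)/2) dB_t.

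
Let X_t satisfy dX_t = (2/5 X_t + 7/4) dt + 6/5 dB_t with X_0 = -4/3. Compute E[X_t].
E[X_t] = 73*exp(2*t/5)/24 - 35/8

Taking expectations and using E[dB_t] = 0, the mean m(t) = E[X_t] satisfies the ODE m'(t) = a m(t) + b with m(0) = x_0. With a = 2/5, b = 7/4, x_0 = -4/3, the solution is
  m(t) = x_0 * exp(a t) + (b/a) * (exp(a t) - 1)
       = (-4/3) * exp((2/5) t) + ((7/4)/(2/5)) * (exp((2/5) t) - 1)
       = 73*exp(2*t/5)/24 - 35/8.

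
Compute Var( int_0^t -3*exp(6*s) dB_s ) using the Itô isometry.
Var = 3*exp(12*t)/4 - 3/4

The Itô integral of a deterministic integrand f(s) has mean 0 because each increment f(s) * (B_{s+ds} - B_s) has mean 0. By the Itô isometry:
  Var( int_0^t f(s) dB_s ) = E[ (int_0^t f(s) dB_s)^2 ] = int_0^t f(s)^2 ds.
Here f(s) = -3*exp(6*s), so f(s)^2 = 9*exp(12*s). Integrate:
  int_0^t (9*exp(12*s)) ds = 3*exp(12*t)/4 - 3/4.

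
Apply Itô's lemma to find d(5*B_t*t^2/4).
d(5*B_t*t^2/4) = (5*B_t*t/2) dt + (5*t^2/4) dB_t

Itô's formula for f(t, x): d f(t, B_t) = (f_t + (1/2) f_xx) dt + f_x dB_t. Compute partials of f(t, x) = 5*t^2*x/4:
  f_t(t,x)  = 5*t*x/2
  f_x(t,x)  = 5*t^2/4
  f_xx(t,x) = 0
Assemble drift = f_t + (1/2) f_xx = 5*t*x/2 and diffusion = f_x = 5*t^2/4. Substituting x = B_t:
  d(5*B_t*t^2/4) = (5*B_t*t/2) dt + (5*t^2/4) dB_t.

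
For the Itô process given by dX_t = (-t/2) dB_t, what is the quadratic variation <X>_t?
<X>_t = t^3/12

For an Itô process dX_t = a(t) dt + b(t) dB_t, the quadratic variation is <X>_t = int_0^t b(s)^2 ds (the drift term does not contribute). Here b(s) = -s/2, so
  b(s)^2 = s^2/4.
Integrating from 0 to t:
  <X>_t = int_0^t (s^2/4) ds = t^3/12.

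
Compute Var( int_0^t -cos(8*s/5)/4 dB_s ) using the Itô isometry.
Var = t/32 + 5*sin(8*t/5)*cos(8*t/5)/256

The Itô integral of a deterministic integrand f(s) has mean 0 because each increment f(s) * (B_{s+ds} - B_s) has mean 0. By the Itô isometry:
  Var( int_0^t f(s) dB_s ) = E[ (int_0^t f(s) dB_s)^2 ] = int_0^t f(s)^2 ds.
Here f(s) = -cos(8*s/5)/4, so f(s)^2 = cos(8*s/5)^2/16. Integrate:
  int_0^t (cos(8*s/5)^2/16) ds = t/32 + 5*sin(8*t/5)*cos(8*t/5)/256.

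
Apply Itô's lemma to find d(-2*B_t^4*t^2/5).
d(-2*B_t^4*t^2/5) = (4*B_t^2*t*(-B_t^2 - 3*t)/5) dt + (-8*B_t^3*t^2/5) dB_t

Itô's formula for f(t, x): d f(t, B_t) = (f_t + (1/2) f_xx) dt + f_x dB_t. Compute partials of f(t, x) = -2*t^2*x^4/5:
  f_t(t,x)  = -4*t*x^4/5
  f_x(t,x)  = -8*t^2*x^3/5
  f_xx(t,x) = -24*t^2*x^2/5
Assemble drift = f_t + (1/2) f_xx = 4*t*x^2*(-3*t - x^2)/5 and diffusion = f_x = -8*t^2*x^3/5. Substituting x = B_t:
  d(-2*B_t^4*t^2/5) = (4*B_t^2*t*(-B_t^2 - 3*t)/5) dt + (-8*B_t^3*t^2/5) dB_t.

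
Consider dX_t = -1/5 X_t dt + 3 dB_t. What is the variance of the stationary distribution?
lim Var(X_t) = 45/2

The OU SDE dX = -theta X dt + sigma dB admits the integrating factor exp(theta t): d(exp(theta t) X_t) = sigma exp(theta t) dB_t. Integrating from 0 to t gives X_t = x_0 * exp(-theta t) + sigma * int_0^t exp(-theta (t-s)) dB_s for any initial x_0. The Itô integral has variance (by the Itô isometry) sigma^2 * int_0^t exp(-2 theta (t - s)) ds = sigma^2 * (1 - exp(-2 theta t)) / (2 theta), independent of x_0.
With theta = 1/5, sigma = 3:
  Var(X_t) = (3)^2 * (1 - exp(-2*1/5 t)) / (2 * 1/5) = 45/2 - 45*exp(-2*t/5)/2.
As t -> infinity, exp(-2*1/5 t) -> 0, so the stationary variance is sigma^2 / (2 theta) = 45/2.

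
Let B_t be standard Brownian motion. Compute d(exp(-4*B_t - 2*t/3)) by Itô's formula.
d(exp(-4*B_t - 2*t/3)) = (22*exp(-4*B_t - 2*t/3)/3) dt + (-4*exp(-4*B_t - 2*t/3)) dB_t

Itô's formula for f(t, x): d f(t, B_t) = (f_t + (1/2) f_xx) dt + f_x dB_t. Compute partials of f(t, x) = exp(-2*t/3 - 4*x):
  f_t(t,x)  = -2*exp(-2*t/3 - 4*x)/3
  f_x(t,x)  = -4*exp(-2*t/3 - 4*x)
  f_xx(t,x) = 16*exp(-2*t/3 - 4*x)
Assemble drift = f_t + (1/2) f_xx = 22*exp(-2*t/3 - 4*x)/3 and diffusion = f_x = -4*exp(-2*t/3 - 4*x). Substituting x = B_t:
  d(exp(-4*B_t - 2*t/3)) = (22*exp(-4*B_t - 2*t/3)/3) dt + (-4*exp(-4*B_t - 2*t/3)) dB_t.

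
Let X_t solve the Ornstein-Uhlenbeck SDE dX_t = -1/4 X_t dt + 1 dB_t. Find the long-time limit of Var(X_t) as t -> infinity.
lim Var(X_t) = 2

The OU SDE dX = -theta X dt + sigma dB admits the integrating factor exp(theta t): d(exp(theta t) X_t) = sigma exp(theta t) dB_t. Integrating from 0 to t gives X_t = x_0 * exp(-theta t) + sigma * int_0^t exp(-theta (t-s)) dB_s for any initial x_0. The Itô integral has variance (by the Itô isometry) sigma^2 * int_0^t exp(-2 theta (t - s)) ds = sigma^2 * (1 - exp(-2 theta t)) / (2 theta), independent of x_0.
With theta = 1/4, sigma = 1:
  Var(X_t) = (1)^2 * (1 - exp(-2*1/4 t)) / (2 * 1/4) = 2 - 2*exp(-t/2).
As t -> infinity, exp(-2*1/4 t) -> 0, so the stationary variance is sigma^2 / (2 theta) = 2.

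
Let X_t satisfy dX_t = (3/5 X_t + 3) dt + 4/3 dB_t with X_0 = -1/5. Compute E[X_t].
E[X_t] = 24*exp(3*t/5)/5 - 5

Taking expectations and using E[dB_t] = 0, the mean m(t) = E[X_t] satisfies the ODE m'(t) = a m(t) + b with m(0) = x_0. With a = 3/5, b = 3, x_0 = -1/5, the solution is
  m(t) = x_0 * exp(a t) + (b/a) * (exp(a t) - 1)
       = (-1/5) * exp((3/5) t) + (3/(3/5)) * (exp((3/5) t) - 1)
       = 24*exp(3*t/5)/5 - 5.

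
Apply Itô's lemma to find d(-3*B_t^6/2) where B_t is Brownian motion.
d(-3*B_t^6/2) = (-45*B_t^4/2) dt + (-9*B_t^5) dB_t

Itô's formula for f(B_t) gives d f(B_t) = f'(B_t) dB_t + (1/2) f''(B_t) dt. Compute derivatives of f(x) = -3*x^6/2:
  f'(x)  = -9*x^5
  f''(x) = -45*x^4
Substitute x = B_t and multiply the f'' term by 1/2:
  drift     = (1/2) * (-45*x^4) evaluated at B_t = -45*B_t^4/2
  diffusion = (-9*x^5) evaluated at B_t = -9*B_t^5
Therefore d(-3*B_t^6/2) = (-45*B_t^4/2) dt + (-9*B_t^5) dB_t.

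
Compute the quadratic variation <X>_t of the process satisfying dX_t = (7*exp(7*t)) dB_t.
<X>_t = 7*exp(14*t)/2 - 7/2

For an Itô process dX_t = a(t) dt + b(t) dB_t, the quadratic variation is <X>_t = int_0^t b(s)^2 ds (the drift term does not contribute). Here b(s) = 7*exp(7*s), so
  b(s)^2 = 49*exp(14*s).
Integrating from 0 to t:
  <X>_t = int_0^t (49*exp(14*s)) ds = 7*exp(14*t)/2 - 7/2.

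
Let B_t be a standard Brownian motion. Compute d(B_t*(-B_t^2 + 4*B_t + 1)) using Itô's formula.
d(B_t*(-B_t^2 + 4*B_t + 1)) = (4 - 3*B_t) dt + (-3*B_t^2 + 8*B_t + 1) dB_t

Itô's formula for f(B_t) gives d f(B_t) = f'(B_t) dB_t + (1/2) f''(B_t) dt. Compute derivatives of f(x) = x*(-x^2 + 4*x + 1):
  f'(x)  = -3*x^2 + 8*x + 1
  f''(x) = 8 - 6*x
Substitute x = B_t and multiply the f'' term by 1/2:
  drift     = (1/2) * (8 - 6*x) evaluated at B_t = 4 - 3*B_t
  diffusion = (-3*x^2 + 8*x + 1) evaluated at B_t = -3*B_t^2 + 8*B_t + 1
Therefore d(B_t*(-B_t^2 + 4*B_t + 1)) = (4 - 3*B_t) dt + (-3*B_t^2 + 8*B_t + 1) dB_t.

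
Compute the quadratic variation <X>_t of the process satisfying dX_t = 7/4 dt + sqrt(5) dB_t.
<X>_t = 5*t

For an Itô process dX_t = a(t) dt + b(t) dB_t, the quadratic variation is <X>_t = int_0^t b(s)^2 ds (the drift term does not contribute). Here b(s) = sqrt(5), so
  b(s)^2 = 5.
Integrating from 0 to t:
  <X>_t = int_0^t (5) ds = 5*t.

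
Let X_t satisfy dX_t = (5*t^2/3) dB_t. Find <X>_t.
<X>_t = 5*t^5/9

For an Itô process dX_t = a(t) dt + b(t) dB_t, the quadratic variation is <X>_t = int_0^t b(s)^2 ds (the drift term does not contribute). Here b(s) = 5*s^2/3, so
  b(s)^2 = 25*s^4/9.
Integrating from 0 to t:
  <X>_t = int_0^t (25*s^4/9) ds = 5*t^5/9.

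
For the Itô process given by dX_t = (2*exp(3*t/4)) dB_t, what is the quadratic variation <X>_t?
<X>_t = 8*exp(3*t/2)/3 - 8/3

For an Itô process dX_t = a(t) dt + b(t) dB_t, the quadratic variation is <X>_t = int_0^t b(s)^2 ds (the drift term does not contribute). Here b(s) = 2*exp(3*s/4), so
  b(s)^2 = 4*exp(3*s/2).
Integrating from 0 to t:
  <X>_t = int_0^t (4*exp(3*s/2)) ds = 8*exp(3*t/2)/3 - 8/3.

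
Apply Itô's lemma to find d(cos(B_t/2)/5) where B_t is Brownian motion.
d(cos(B_t/2)/5) = (-cos(B_t/2)/40) dt + (-sin(B_t/2)/10) dB_t

Itô's formula for f(B_t) gives d f(B_t) = f'(B_t) dB_t + (1/2) f''(B_t) dt. Compute derivatives of f(x) = cos(x/2)/5:
  f'(x)  = -sin(x/2)/10
  f''(x) = -cos(x/2)/20
Substitute x = B_t and multiply the f'' term by 1/2:
  drift     = (1/2) * (-cos(x/2)/20) evaluated at B_t = -cos(B_t/2)/40
  diffusion = (-sin(x/2)/10) evaluated at B_t = -sin(B_t/2)/10
Therefore d(cos(B_t/2)/5) = (-cos(B_t/2)/40) dt + (-sin(B_t/2)/10) dB_t.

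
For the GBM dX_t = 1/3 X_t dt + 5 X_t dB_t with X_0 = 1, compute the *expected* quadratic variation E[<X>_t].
E[<X>_t] = 75*exp(77*t/3)/77 - 75/77

<X>_t = int_0^t (5 * X_s)^2 ds. Taking expectation inside the integral: E[<X>_t] = 5^2 * int_0^t E[X_s^2] ds. For GBM, E[X_s^2] = x_0^2 * exp((2 mu + sigma^2) s). Integrating:
  E[<X>_t] = 5^2 * 1^2 * (exp((2*(1/3) + 5^2) t) - 1) / (2*(1/3) + 5^2)
           = 5^2 * 1^2 * (exp((77/3) t) - 1) / (77/3) = 75*exp(77*t/3)/77 - 75/77.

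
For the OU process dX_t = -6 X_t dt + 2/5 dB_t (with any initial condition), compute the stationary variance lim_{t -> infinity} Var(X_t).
lim Var(X_t) = 1/75

The OU SDE dX = -theta X dt + sigma dB admits the integrating factor exp(theta t): d(exp(theta t) X_t) = sigma exp(theta t) dB_t. Integrating from 0 to t gives X_t = x_0 * exp(-theta t) + sigma * int_0^t exp(-theta (t-s)) dB_s for any initial x_0. The Itô integral has variance (by the Itô isometry) sigma^2 * int_0^t exp(-2 theta (t - s)) ds = sigma^2 * (1 - exp(-2 theta t)) / (2 theta), independent of x_0.
With theta = 6, sigma = 2/5:
  Var(X_t) = (2/5)^2 * (1 - exp(-2*6 t)) / (2 * 6) = 1/75 - exp(-12*t)/75.
As t -> infinity, exp(-2*6 t) -> 0, so the stationary variance is sigma^2 / (2 theta) = 1/75.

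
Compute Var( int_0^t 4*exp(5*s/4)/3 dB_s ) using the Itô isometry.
Var = 32*exp(5*t/2)/45 - 32/45

The Itô integral of a deterministic integrand f(s) has mean 0 because each increment f(s) * (B_{s+ds} - B_s) has mean 0. By the Itô isometry:
  Var( int_0^t f(s) dB_s ) = E[ (int_0^t f(s) dB_s)^2 ] = int_0^t f(s)^2 ds.
Here f(s) = 4*exp(5*s/4)/3, so f(s)^2 = 16*exp(5*s/2)/9. Integrate:
  int_0^t (16*exp(5*s/2)/9) ds = 32*exp(5*t/2)/45 - 32/45.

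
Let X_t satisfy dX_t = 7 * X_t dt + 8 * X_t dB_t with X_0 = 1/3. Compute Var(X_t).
Var(X_t) = (exp(64*t) - 1)*exp(14*t)/9

For GBM dX = mu X dt + sigma X dB with X_0 = x_0, apply Itô to Y = log X: dY = (mu - sigma^2/2) dt + sigma dB, so Y_t = log(x_0) + (mu - sigma^2/2) t + sigma B_t and hence X_t = x_0 * exp((mu - sigma^2/2) t + sigma B_t).
With mu = 7, sigma = 8, x_0 = 1/3, this gives:
  X_t = 1/3 * exp((-25) * t + (8) * B_t).
Since sigma*B_t ~ Normal(0, sigma^2 t), E[exp(sigma*B_t)] = exp(sigma^2 t / 2); so E[X_t] = x_0 * exp((mu - sigma^2/2) t) * exp(sigma^2 t / 2) = x_0 * exp(mu t) = exp(7*t)/3.
Var(X_t) = E[X_t^2] - (E[X_t])^2 = x_0^2 * exp(2 mu t) * (exp(sigma^2 t) - 1) = (exp(64*t) - 1)*exp(14*t)/9.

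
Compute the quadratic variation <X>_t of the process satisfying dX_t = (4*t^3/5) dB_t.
<X>_t = 16*t^7/175

For an Itô process dX_t = a(t) dt + b(t) dB_t, the quadratic variation is <X>_t = int_0^t b(s)^2 ds (the drift term does not contribute). Here b(s) = 4*s^3/5, so
  b(s)^2 = 16*s^6/25.
Integrating from 0 to t:
  <X>_t = int_0^t (16*s^6/25) ds = 16*t^7/175.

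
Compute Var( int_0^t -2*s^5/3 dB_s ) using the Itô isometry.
Var = 4*t^11/99

The Itô integral of a deterministic integrand f(s) has mean 0 because each increment f(s) * (B_{s+ds} - B_s) has mean 0. By the Itô isometry:
  Var( int_0^t f(s) dB_s ) = E[ (int_0^t f(s) dB_s)^2 ] = int_0^t f(s)^2 ds.
Here f(s) = -2*s^5/3, so f(s)^2 = 4*s^10/9. Integrate:
  int_0^t (4*s^10/9) ds = 4*t^11/99.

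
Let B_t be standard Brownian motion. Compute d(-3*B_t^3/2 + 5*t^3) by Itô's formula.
d(-3*B_t^3/2 + 5*t^3) = (-9*B_t/2 + 15*t^2) dt + (-9*B_t^2/2) dB_t

Itô's formula for f(t, x): d f(t, B_t) = (f_t + (1/2) f_xx) dt + f_x dB_t. Compute partials of f(t, x) = 5*t^3 - 3*x^3/2:
  f_t(t,x)  = 15*t^2
  f_x(t,x)  = -9*x^2/2
  f_xx(t,x) = -9*x
Assemble drift = f_t + (1/2) f_xx = 15*t^2 - 9*x/2 and diffusion = f_x = -9*x^2/2. Substituting x = B_t:
  d(-3*B_t^3/2 + 5*t^3) = (-9*B_t/2 + 15*t^2) dt + (-9*B_t^2/2) dB_t.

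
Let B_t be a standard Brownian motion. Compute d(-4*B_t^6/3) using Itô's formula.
d(-4*B_t^6/3) = (-20*B_t^4) dt + (-8*B_t^5) dB_t

Itô's formula for f(B_t) gives d f(B_t) = f'(B_t) dB_t + (1/2) f''(B_t) dt. Compute derivatives of f(x) = -4*x^6/3:
  f'(x)  = -8*x^5
  f''(x) = -40*x^4
Substitute x = B_t and multiply the f'' term by 1/2:
  drift     = (1/2) * (-40*x^4) evaluated at B_t = -20*B_t^4
  diffusion = (-8*x^5) evaluated at B_t = -8*B_t^5
Therefore d(-4*B_t^6/3) = (-20*B_t^4) dt + (-8*B_t^5) dB_t.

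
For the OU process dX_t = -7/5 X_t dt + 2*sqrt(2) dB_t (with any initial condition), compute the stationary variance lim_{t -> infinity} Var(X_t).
lim Var(X_t) = 20/7

The OU SDE dX = -theta X dt + sigma dB admits the integrating factor exp(theta t): d(exp(theta t) X_t) = sigma exp(theta t) dB_t. Integrating from 0 to t gives X_t = x_0 * exp(-theta t) + sigma * int_0^t exp(-theta (t-s)) dB_s for any initial x_0. The Itô integral has variance (by the Itô isometry) sigma^2 * int_0^t exp(-2 theta (t - s)) ds = sigma^2 * (1 - exp(-2 theta t)) / (2 theta), independent of x_0.
With theta = 7/5, sigma = 2*sqrt(2):
  Var(X_t) = (2*sqrt(2))^2 * (1 - exp(-2*7/5 t)) / (2 * 7/5) = 20/7 - 20*exp(-14*t/5)/7.
As t -> infinity, exp(-2*7/5 t) -> 0, so the stationary variance is sigma^2 / (2 theta) = 20/7.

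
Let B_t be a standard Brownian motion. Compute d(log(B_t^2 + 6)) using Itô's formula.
d(log(B_t^2 + 6)) = ((6 - B_t^2)/(B_t^2 + 6)^2) dt + (2*B_t/(B_t^2 + 6)) dB_t

Itô's formula for f(B_t) gives d f(B_t) = f'(B_t) dB_t + (1/2) f''(B_t) dt. Compute derivatives of f(x) = log(x^2 + 6):
  f'(x)  = 2*x/(x^2 + 6)
  f''(x) = 2*(6 - x^2)/(x^2 + 6)^2
Substitute x = B_t and multiply the f'' term by 1/2:
  drift     = (1/2) * (2*(6 - x^2)/(x^2 + 6)^2) evaluated at B_t = (6 - B_t^2)/(B_t^2 + 6)^2
  diffusion = (2*x/(x^2 + 6)) evaluated at B_t = 2*B_t/(B_t^2 + 6)
Therefore d(log(B_t^2 + 6)) = ((6 - B_t^2)/(B_t^2 + 6)^2) dt + (2*B_t/(B_t^2 + 6)) dB_t.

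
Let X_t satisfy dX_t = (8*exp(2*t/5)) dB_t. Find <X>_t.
<X>_t = 80*exp(4*t/5) - 80

For an Itô process dX_t = a(t) dt + b(t) dB_t, the quadratic variation is <X>_t = int_0^t b(s)^2 ds (the drift term does not contribute). Here b(s) = 8*exp(2*s/5), so
  b(s)^2 = 64*exp(4*s/5).
Integrating from 0 to t:
  <X>_t = int_0^t (64*exp(4*s/5)) ds = 80*exp(4*t/5) - 80.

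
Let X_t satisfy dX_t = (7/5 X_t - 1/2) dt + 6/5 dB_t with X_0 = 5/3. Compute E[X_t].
E[X_t] = 55*exp(7*t/5)/42 + 5/14

Taking expectations and using E[dB_t] = 0, the mean m(t) = E[X_t] satisfies the ODE m'(t) = a m(t) + b with m(0) = x_0. With a = 7/5, b = -1/2, x_0 = 5/3, the solution is
  m(t) = x_0 * exp(a t) + (b/a) * (exp(a t) - 1)
       = (5/3) * exp((7/5) t) + ((-1/2)/(7/5)) * (exp((7/5) t) - 1)
       = 55*exp(7*t/5)/42 + 5/14.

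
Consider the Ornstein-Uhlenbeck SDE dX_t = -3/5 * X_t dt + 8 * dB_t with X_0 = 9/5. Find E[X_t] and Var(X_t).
E[X_t] = 9*exp(-3*t/5)/5; Var(X_t) = 160/3 - 160*exp(-6*t/5)/3

The OU SDE dX = -theta X dt + sigma dB admits the integrating factor exp(theta t): d(exp(theta t) X_t) = sigma exp(theta t) dB_t. Integrating from 0 to t:
  X_t = x_0 * exp(-theta t) + sigma * int_0^t exp(-theta (t-s)) dB_s.
The Itô integral has mean 0 and (by the Itô isometry) variance sigma^2 * int_0^t exp(-2 theta (t - s)) ds = sigma^2 * (1 - exp(-2 theta t)) / (2 theta).
With theta = 3/5, sigma = 8, x_0 = 9/5:
  E[X_t] = 9/5 * exp(-3/5 t) = 9*exp(-3*t/5)/5
  Var(X_t) = (8)^2 * (1 - exp(-2*3/5 t)) / (2 * 3/5) = 160/3 - 160*exp(-6*t/5)/3.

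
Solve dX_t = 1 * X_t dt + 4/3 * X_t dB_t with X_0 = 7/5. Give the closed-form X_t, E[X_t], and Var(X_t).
X_t = 7/5 * exp((1/9) t + (4/3) B_t); E[X_t] = 7*exp(t)/5; Var(X_t) = 49*(exp(16*t/9) - 1)*exp(2*t)/25

For GBM dX = mu X dt + sigma X dB with X_0 = x_0, apply Itô to Y = log X: dY = (mu - sigma^2/2) dt + sigma dB, so Y_t = log(x_0) + (mu - sigma^2/2) t + sigma B_t and hence X_t = x_0 * exp((mu - sigma^2/2) t + sigma B_t).
With mu = 1, sigma = 4/3, x_0 = 7/5, this gives:
  X_t = 7/5 * exp((1/9) * t + (4/3) * B_t).
Since sigma*B_t ~ Normal(0, sigma^2 t), E[exp(sigma*B_t)] = exp(sigma^2 t / 2); so E[X_t] = x_0 * exp((mu - sigma^2/2) t) * exp(sigma^2 t / 2) = x_0 * exp(mu t) = 7*exp(t)/5.
Var(X_t) = E[X_t^2] - (E[X_t])^2 = x_0^2 * exp(2 mu t) * (exp(sigma^2 t) - 1) = 49*(exp(16*t/9) - 1)*exp(2*t)/25.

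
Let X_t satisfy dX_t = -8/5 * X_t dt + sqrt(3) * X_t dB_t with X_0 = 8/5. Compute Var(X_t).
Var(X_t) = (64*exp(3*t) - 64)*exp(-16*t/5)/25

For GBM dX = mu X dt + sigma X dB with X_0 = x_0, apply Itô to Y = log X: dY = (mu - sigma^2/2) dt + sigma dB, so Y_t = log(x_0) + (mu - sigma^2/2) t + sigma B_t and hence X_t = x_0 * exp((mu - sigma^2/2) t + sigma B_t).
With mu = -8/5, sigma = sqrt(3), x_0 = 8/5, this gives:
  X_t = 8/5 * exp((-31/10) * t + (sqrt(3)) * B_t).
Since sigma*B_t ~ Normal(0, sigma^2 t), E[exp(sigma*B_t)] = exp(sigma^2 t / 2); so E[X_t] = x_0 * exp((mu - sigma^2/2) t) * exp(sigma^2 t / 2) = x_0 * exp(mu t) = 8*exp(-8*t/5)/5.
Var(X_t) = E[X_t^2] - (E[X_t])^2 = x_0^2 * exp(2 mu t) * (exp(sigma^2 t) - 1) = (64*exp(3*t) - 64)*exp(-16*t/5)/25.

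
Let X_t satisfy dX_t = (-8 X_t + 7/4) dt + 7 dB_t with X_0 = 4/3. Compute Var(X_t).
Var(X_t) = 49/16 - 49*exp(-16*t)/16

The variance V(t) = Var(X_t) satisfies V'(t) = 2 a V(t) + c^2 with V(0) = 0 (drift coefficient is linear in X, diffusion is constant). With a = -8, c = 7, the solution is
  V(t) = (c^2 / (2 a)) * (exp(2 a t) - 1)
       = (7^2 / (2*(-8))) * (exp((-16) t) - 1)
       = 49/16 - 49*exp(-16*t)/16.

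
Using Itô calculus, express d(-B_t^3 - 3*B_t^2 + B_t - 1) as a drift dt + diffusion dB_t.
d(-B_t^3 - 3*B_t^2 + B_t - 1) = (-3*B_t - 3) dt + (-3*B_t^2 - 6*B_t + 1) dB_t

Itô's formula for f(B_t) gives d f(B_t) = f'(B_t) dB_t + (1/2) f''(B_t) dt. Compute derivatives of f(x) = -x^3 - 3*x^2 + x - 1:
  f'(x)  = -3*x^2 - 6*x + 1
  f''(x) = -6*x - 6
Substitute x = B_t and multiply the f'' term by 1/2:
  drift     = (1/2) * (-6*x - 6) evaluated at B_t = -3*B_t - 3
  diffusion = (-3*x^2 - 6*x + 1) evaluated at B_t = -3*B_t^2 - 6*B_t + 1
Therefore d(-B_t^3 - 3*B_t^2 + B_t - 1) = (-3*B_t - 3) dt + (-3*B_t^2 - 6*B_t + 1) dB_t.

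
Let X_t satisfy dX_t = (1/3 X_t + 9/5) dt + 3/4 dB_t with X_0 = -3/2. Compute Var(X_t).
Var(X_t) = 27*exp(2*t/3)/32 - 27/32

The variance V(t) = Var(X_t) satisfies V'(t) = 2 a V(t) + c^2 with V(0) = 0 (drift coefficient is linear in X, diffusion is constant). With a = 1/3, c = 3/4, the solution is
  V(t) = (c^2 / (2 a)) * (exp(2 a t) - 1)
       = ((3/4)^2 / (2*(1/3))) * (exp((2/3) t) - 1)
       = 27*exp(2*t/3)/32 - 27/32.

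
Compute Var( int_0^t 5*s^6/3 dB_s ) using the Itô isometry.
Var = 25*t^13/117

The Itô integral of a deterministic integrand f(s) has mean 0 because each increment f(s) * (B_{s+ds} - B_s) has mean 0. By the Itô isometry:
  Var( int_0^t f(s) dB_s ) = E[ (int_0^t f(s) dB_s)^2 ] = int_0^t f(s)^2 ds.
Here f(s) = 5*s^6/3, so f(s)^2 = 25*s^12/9. Integrate:
  int_0^t (25*s^12/9) ds = 25*t^13/117.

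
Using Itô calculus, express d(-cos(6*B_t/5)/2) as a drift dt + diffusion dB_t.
d(-cos(6*B_t/5)/2) = (9*cos(6*B_t/5)/25) dt + (3*sin(6*B_t/5)/5) dB_t

Itô's formula for f(B_t) gives d f(B_t) = f'(B_t) dB_t + (1/2) f''(B_t) dt. Compute derivatives of f(x) = -cos(6*x/5)/2:
  f'(x)  = 3*sin(6*x/5)/5
  f''(x) = 18*cos(6*x/5)/25
Substitute x = B_t and multiply the f'' term by 1/2:
  drift     = (1/2) * (18*cos(6*x/5)/25) evaluated at B_t = 9*cos(6*B_t/5)/25
  diffusion = (3*sin(6*x/5)/5) evaluated at B_t = 3*sin(6*B_t/5)/5
Therefore d(-cos(6*B_t/5)/2) = (9*cos(6*B_t/5)/25) dt + (3*sin(6*B_t/5)/5) dB_t.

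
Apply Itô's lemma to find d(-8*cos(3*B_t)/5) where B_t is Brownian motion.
d(-8*cos(3*B_t)/5) = (36*cos(3*B_t)/5) dt + (24*sin(3*B_t)/5) dB_t

Itô's formula for f(B_t) gives d f(B_t) = f'(B_t) dB_t + (1/2) f''(B_t) dt. Compute derivatives of f(x) = -8*cos(3*x)/5:
  f'(x)  = 24*sin(3*x)/5
  f''(x) = 72*cos(3*x)/5
Substitute x = B_t and multiply the f'' term by 1/2:
  drift     = (1/2) * (72*cos(3*x)/5) evaluated at B_t = 36*cos(3*B_t)/5
  diffusion = (24*sin(3*x)/5) evaluated at B_t = 24*sin(3*B_t)/5
Therefore d(-8*cos(3*B_t)/5) = (36*cos(3*B_t)/5) dt + (24*sin(3*B_t)/5) dB_t.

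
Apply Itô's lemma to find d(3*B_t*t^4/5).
d(3*B_t*t^4/5) = (12*B_t*t^3/5) dt + (3*t^4/5) dB_t

Itô's formula for f(t, x): d f(t, B_t) = (f_t + (1/2) f_xx) dt + f_x dB_t. Compute partials of f(t, x) = 3*t^4*x/5:
  f_t(t,x)  = 12*t^3*x/5
  f_x(t,x)  = 3*t^4/5
  f_xx(t,x) = 0
Assemble drift = f_t + (1/2) f_xx = 12*t^3*x/5 and diffusion = f_x = 3*t^4/5. Substituting x = B_t:
  d(3*B_t*t^4/5) = (12*B_t*t^3/5) dt + (3*t^4/5) dB_t.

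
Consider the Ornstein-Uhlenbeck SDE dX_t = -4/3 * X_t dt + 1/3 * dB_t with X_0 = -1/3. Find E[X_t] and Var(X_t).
E[X_t] = -exp(-4*t/3)/3; Var(X_t) = 1/24 - exp(-8*t/3)/24

The OU SDE dX = -theta X dt + sigma dB admits the integrating factor exp(theta t): d(exp(theta t) X_t) = sigma exp(theta t) dB_t. Integrating from 0 to t:
  X_t = x_0 * exp(-theta t) + sigma * int_0^t exp(-theta (t-s)) dB_s.
The Itô integral has mean 0 and (by the Itô isometry) variance sigma^2 * int_0^t exp(-2 theta (t - s)) ds = sigma^2 * (1 - exp(-2 theta t)) / (2 theta).
With theta = 4/3, sigma = 1/3, x_0 = -1/3:
  E[X_t] = -1/3 * exp(-4/3 t) = -exp(-4*t/3)/3
  Var(X_t) = (1/3)^2 * (1 - exp(-2*4/3 t)) / (2 * 4/3) = 1/24 - exp(-8*t/3)/24.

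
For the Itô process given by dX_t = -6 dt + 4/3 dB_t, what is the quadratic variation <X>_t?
<X>_t = 16*t/9

For an Itô process dX_t = a(t) dt + b(t) dB_t, the quadratic variation is <X>_t = int_0^t b(s)^2 ds (the drift term does not contribute). Here b(s) = 4/3, so
  b(s)^2 = 16/9.
Integrating from 0 to t:
  <X>_t = int_0^t (16/9) ds = 16*t/9.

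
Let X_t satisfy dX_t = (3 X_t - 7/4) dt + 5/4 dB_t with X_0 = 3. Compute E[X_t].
E[X_t] = 29*exp(3*t)/12 + 7/12

Taking expectations and using E[dB_t] = 0, the mean m(t) = E[X_t] satisfies the ODE m'(t) = a m(t) + b with m(0) = x_0. With a = 3, b = -7/4, x_0 = 3, the solution is
  m(t) = x_0 * exp(a t) + (b/a) * (exp(a t) - 1)
       = 3 * exp(3 t) + ((-7/4)/3) * (exp(3 t) - 1)
       = 29*exp(3*t)/12 + 7/12.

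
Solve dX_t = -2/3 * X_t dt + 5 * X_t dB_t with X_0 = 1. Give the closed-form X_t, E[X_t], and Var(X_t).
X_t = 1 * exp((-79/6) t + (5) B_t); E[X_t] = exp(-2*t/3); Var(X_t) = (exp(25*t) - 1)*exp(-4*t/3)

For GBM dX = mu X dt + sigma X dB with X_0 = x_0, apply Itô to Y = log X: dY = (mu - sigma^2/2) dt + sigma dB, so Y_t = log(x_0) + (mu - sigma^2/2) t + sigma B_t and hence X_t = x_0 * exp((mu - sigma^2/2) t + sigma B_t).
With mu = -2/3, sigma = 5, x_0 = 1, this gives:
  X_t = 1 * exp((-79/6) * t + (5) * B_t).
Since sigma*B_t ~ Normal(0, sigma^2 t), E[exp(sigma*B_t)] = exp(sigma^2 t / 2); so E[X_t] = x_0 * exp((mu - sigma^2/2) t) * exp(sigma^2 t / 2) = x_0 * exp(mu t) = exp(-2*t/3).
Var(X_t) = E[X_t^2] - (E[X_t])^2 = x_0^2 * exp(2 mu t) * (exp(sigma^2 t) - 1) = (exp(25*t) - 1)*exp(-4*t/3).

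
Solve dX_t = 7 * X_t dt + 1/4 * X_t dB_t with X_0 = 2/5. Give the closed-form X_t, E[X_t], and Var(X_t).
X_t = 2/5 * exp((223/32) t + (1/4) B_t); E[X_t] = 2*exp(7*t)/5; Var(X_t) = 4*(exp(t/16) - 1)*exp(14*t)/25

For GBM dX = mu X dt + sigma X dB with X_0 = x_0, apply Itô to Y = log X: dY = (mu - sigma^2/2) dt + sigma dB, so Y_t = log(x_0) + (mu - sigma^2/2) t + sigma B_t and hence X_t = x_0 * exp((mu - sigma^2/2) t + sigma B_t).
With mu = 7, sigma = 1/4, x_0 = 2/5, this gives:
  X_t = 2/5 * exp((223/32) * t + (1/4) * B_t).
Since sigma*B_t ~ Normal(0, sigma^2 t), E[exp(sigma*B_t)] = exp(sigma^2 t / 2); so E[X_t] = x_0 * exp((mu - sigma^2/2) t) * exp(sigma^2 t / 2) = x_0 * exp(mu t) = 2*exp(7*t)/5.
Var(X_t) = E[X_t^2] - (E[X_t])^2 = x_0^2 * exp(2 mu t) * (exp(sigma^2 t) - 1) = 4*(exp(t/16) - 1)*exp(14*t)/25.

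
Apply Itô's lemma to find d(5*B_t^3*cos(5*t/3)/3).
d(5*B_t^3*cos(5*t/3)/3) = (5*B_t*(-5*B_t^2*sin(5*t/3)/9 + cos(5*t/3))) dt + (5*B_t^2*cos(5*t/3)) dB_t

Itô's formula for f(t, x): d f(t, B_t) = (f_t + (1/2) f_xx) dt + f_x dB_t. Compute partials of f(t, x) = 5*x^3*cos(5*t/3)/3:
  f_t(t,x)  = -25*x^3*sin(5*t/3)/9
  f_x(t,x)  = 5*x^2*cos(5*t/3)
  f_xx(t,x) = 10*x*cos(5*t/3)
Assemble drift = f_t + (1/2) f_xx = 5*x*(-5*x^2*sin(5*t/3)/9 + cos(5*t/3)) and diffusion = f_x = 5*x^2*cos(5*t/3). Substituting x = B_t:
  d(5*B_t^3*cos(5*t/3)/3) = (5*B_t*(-5*B_t^2*sin(5*t/3)/9 + cos(5*t/3))) dt + (5*B_t^2*cos(5*t/3)) dB_t.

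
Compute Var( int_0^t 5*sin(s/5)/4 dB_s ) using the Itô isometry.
Var = 25*t/32 - 125*sin(2*t/5)/64

The Itô integral of a deterministic integrand f(s) has mean 0 because each increment f(s) * (B_{s+ds} - B_s) has mean 0. By the Itô isometry:
  Var( int_0^t f(s) dB_s ) = E[ (int_0^t f(s) dB_s)^2 ] = int_0^t f(s)^2 ds.
Here f(s) = 5*sin(s/5)/4, so f(s)^2 = 25*sin(s/5)^2/16. Integrate:
  int_0^t (25*sin(s/5)^2/16) ds = 25*t/32 - 125*sin(2*t/5)/64.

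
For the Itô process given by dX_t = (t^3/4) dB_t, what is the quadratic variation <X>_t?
<X>_t = t^7/112

For an Itô process dX_t = a(t) dt + b(t) dB_t, the quadratic variation is <X>_t = int_0^t b(s)^2 ds (the drift term does not contribute). Here b(s) = s^3/4, so
  b(s)^2 = s^6/16.
Integrating from 0 to t:
  <X>_t = int_0^t (s^6/16) ds = t^7/112.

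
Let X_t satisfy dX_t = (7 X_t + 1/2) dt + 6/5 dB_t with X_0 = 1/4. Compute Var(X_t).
Var(X_t) = 18*exp(14*t)/175 - 18/175

The variance V(t) = Var(X_t) satisfies V'(t) = 2 a V(t) + c^2 with V(0) = 0 (drift coefficient is linear in X, diffusion is constant). With a = 7, c = 6/5, the solution is
  V(t) = (c^2 / (2 a)) * (exp(2 a t) - 1)
       = ((6/5)^2 / (2*7)) * (exp(14 t) - 1)
       = 18*exp(14*t)/175 - 18/175.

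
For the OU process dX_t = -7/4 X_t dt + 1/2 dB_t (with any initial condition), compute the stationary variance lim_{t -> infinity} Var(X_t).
lim Var(X_t) = 1/14

The OU SDE dX = -theta X dt + sigma dB admits the integrating factor exp(theta t): d(exp(theta t) X_t) = sigma exp(theta t) dB_t. Integrating from 0 to t gives X_t = x_0 * exp(-theta t) + sigma * int_0^t exp(-theta (t-s)) dB_s for any initial x_0. The Itô integral has variance (by the Itô isometry) sigma^2 * int_0^t exp(-2 theta (t - s)) ds = sigma^2 * (1 - exp(-2 theta t)) / (2 theta), independent of x_0.
With theta = 7/4, sigma = 1/2:
  Var(X_t) = (1/2)^2 * (1 - exp(-2*7/4 t)) / (2 * 7/4) = 1/14 - exp(-7*t/2)/14.
As t -> infinity, exp(-2*7/4 t) -> 0, so the stationary variance is sigma^2 / (2 theta) = 1/14.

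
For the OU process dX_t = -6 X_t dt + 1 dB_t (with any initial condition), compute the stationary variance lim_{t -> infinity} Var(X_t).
lim Var(X_t) = 1/12

The OU SDE dX = -theta X dt + sigma dB admits the integrating factor exp(theta t): d(exp(theta t) X_t) = sigma exp(theta t) dB_t. Integrating from 0 to t gives X_t = x_0 * exp(-theta t) + sigma * int_0^t exp(-theta (t-s)) dB_s for any initial x_0. The Itô integral has variance (by the Itô isometry) sigma^2 * int_0^t exp(-2 theta (t - s)) ds = sigma^2 * (1 - exp(-2 theta t)) / (2 theta), independent of x_0.
With theta = 6, sigma = 1:
  Var(X_t) = (1)^2 * (1 - exp(-2*6 t)) / (2 * 6) = 1/12 - exp(-12*t)/12.
As t -> infinity, exp(-2*6 t) -> 0, so the stationary variance is sigma^2 / (2 theta) = 1/12.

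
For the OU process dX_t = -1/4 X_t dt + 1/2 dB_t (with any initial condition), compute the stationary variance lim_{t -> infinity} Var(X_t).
lim Var(X_t) = 1/2

The OU SDE dX = -theta X dt + sigma dB admits the integrating factor exp(theta t): d(exp(theta t) X_t) = sigma exp(theta t) dB_t. Integrating from 0 to t gives X_t = x_0 * exp(-theta t) + sigma * int_0^t exp(-theta (t-s)) dB_s for any initial x_0. The Itô integral has variance (by the Itô isometry) sigma^2 * int_0^t exp(-2 theta (t - s)) ds = sigma^2 * (1 - exp(-2 theta t)) / (2 theta), independent of x_0.
With theta = 1/4, sigma = 1/2:
  Var(X_t) = (1/2)^2 * (1 - exp(-2*1/4 t)) / (2 * 1/4) = 1/2 - exp(-t/2)/2.
As t -> infinity, exp(-2*1/4 t) -> 0, so the stationary variance is sigma^2 / (2 theta) = 1/2.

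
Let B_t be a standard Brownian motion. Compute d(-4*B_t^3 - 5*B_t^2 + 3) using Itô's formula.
d(-4*B_t^3 - 5*B_t^2 + 3) = (-12*B_t - 5) dt + (2*B_t*(-6*B_t - 5)) dB_t

Itô's formula for f(B_t) gives d f(B_t) = f'(B_t) dB_t + (1/2) f''(B_t) dt. Compute derivatives of f(x) = -4*x^3 - 5*x^2 + 3:
  f'(x)  = 2*x*(-6*x - 5)
  f''(x) = -24*x - 10
Substitute x = B_t and multiply the f'' term by 1/2:
  drift     = (1/2) * (-24*x - 10) evaluated at B_t = -12*B_t - 5
  diffusion = (2*x*(-6*x - 5)) evaluated at B_t = 2*B_t*(-6*B_t - 5)
Therefore d(-4*B_t^3 - 5*B_t^2 + 3) = (-12*B_t - 5) dt + (2*B_t*(-6*B_t - 5)) dB_t.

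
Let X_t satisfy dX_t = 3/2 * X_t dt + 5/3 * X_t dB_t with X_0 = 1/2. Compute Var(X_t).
Var(X_t) = (exp(25*t/9) - 1)*exp(3*t)/4

For GBM dX = mu X dt + sigma X dB with X_0 = x_0, apply Itô to Y = log X: dY = (mu - sigma^2/2) dt + sigma dB, so Y_t = log(x_0) + (mu - sigma^2/2) t + sigma B_t and hence X_t = x_0 * exp((mu - sigma^2/2) t + sigma B_t).
With mu = 3/2, sigma = 5/3, x_0 = 1/2, this gives:
  X_t = 1/2 * exp((1/9) * t + (5/3) * B_t).
Since sigma*B_t ~ Normal(0, sigma^2 t), E[exp(sigma*B_t)] = exp(sigma^2 t / 2); so E[X_t] = x_0 * exp((mu - sigma^2/2) t) * exp(sigma^2 t / 2) = x_0 * exp(mu t) = exp(3*t/2)/2.
Var(X_t) = E[X_t^2] - (E[X_t])^2 = x_0^2 * exp(2 mu t) * (exp(sigma^2 t) - 1) = (exp(25*t/9) - 1)*exp(3*t)/4.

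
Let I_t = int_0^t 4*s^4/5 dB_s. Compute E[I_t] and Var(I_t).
E[I_t] = 0; Var(I_t) = 16*t^9/225

The Itô integral of a deterministic integrand f(s) has mean 0 because each increment f(s) * (B_{s+ds} - B_s) has mean 0. By the Itô isometry:
  Var( int_0^t f(s) dB_s ) = E[ (int_0^t f(s) dB_s)^2 ] = int_0^t f(s)^2 ds.
Here f(s) = 4*s^4/5, so f(s)^2 = 16*s^8/25. Integrate:
  int_0^t (16*s^8/25) ds = 16*t^9/225.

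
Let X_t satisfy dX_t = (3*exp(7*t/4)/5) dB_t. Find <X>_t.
<X>_t = 18*exp(7*t/2)/175 - 18/175

For an Itô process dX_t = a(t) dt + b(t) dB_t, the quadratic variation is <X>_t = int_0^t b(s)^2 ds (the drift term does not contribute). Here b(s) = 3*exp(7*s/4)/5, so
  b(s)^2 = 9*exp(7*s/2)/25.
Integrating from 0 to t:
  <X>_t = int_0^t (9*exp(7*s/2)/25) ds = 18*exp(7*t/2)/175 - 18/175.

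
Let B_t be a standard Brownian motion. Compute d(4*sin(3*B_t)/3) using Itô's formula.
d(4*sin(3*B_t)/3) = (-6*sin(3*B_t)) dt + (4*cos(3*B_t)) dB_t

Itô's formula for f(B_t) gives d f(B_t) = f'(B_t) dB_t + (1/2) f''(B_t) dt. Compute derivatives of f(x) = 4*sin(3*x)/3:
  f'(x)  = 4*cos(3*x)
  f''(x) = -12*sin(3*x)
Substitute x = B_t and multiply the f'' term by 1/2:
  drift     = (1/2) * (-12*sin(3*x)) evaluated at B_t = -6*sin(3*B_t)
  diffusion = (4*cos(3*x)) evaluated at B_t = 4*cos(3*B_t)
Therefore d(4*sin(3*B_t)/3) = (-6*sin(3*B_t)) dt + (4*cos(3*B_t)) dB_t.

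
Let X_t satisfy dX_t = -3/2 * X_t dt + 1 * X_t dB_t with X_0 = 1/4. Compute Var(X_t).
Var(X_t) = (exp(t) - 1)*exp(-3*t)/16

For GBM dX = mu X dt + sigma X dB with X_0 = x_0, apply Itô to Y = log X: dY = (mu - sigma^2/2) dt + sigma dB, so Y_t = log(x_0) + (mu - sigma^2/2) t + sigma B_t and hence X_t = x_0 * exp((mu - sigma^2/2) t + sigma B_t).
With mu = -3/2, sigma = 1, x_0 = 1/4, this gives:
  X_t = 1/4 * exp((-2) * t + (1) * B_t).
Since sigma*B_t ~ Normal(0, sigma^2 t), E[exp(sigma*B_t)] = exp(sigma^2 t / 2); so E[X_t] = x_0 * exp((mu - sigma^2/2) t) * exp(sigma^2 t / 2) = x_0 * exp(mu t) = exp(-3*t/2)/4.
Var(X_t) = E[X_t^2] - (E[X_t])^2 = x_0^2 * exp(2 mu t) * (exp(sigma^2 t) - 1) = (exp(t) - 1)*exp(-3*t)/16.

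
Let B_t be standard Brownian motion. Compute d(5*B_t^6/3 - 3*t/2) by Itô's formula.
d(5*B_t^6/3 - 3*t/2) = (25*B_t^4 - 3/2) dt + (10*B_t^5) dB_t

Itô's formula for f(t, x): d f(t, B_t) = (f_t + (1/2) f_xx) dt + f_x dB_t. Compute partials of f(t, x) = -3*t/2 + 5*x^6/3:
  f_t(t,x)  = -3/2
  f_x(t,x)  = 10*x^5
  f_xx(t,x) = 50*x^4
Assemble drift = f_t + (1/2) f_xx = 25*x^4 - 3/2 and diffusion = f_x = 10*x^5. Substituting x = B_t:
  d(5*B_t^6/3 - 3*t/2) = (25*B_t^4 - 3/2) dt + (10*B_t^5) dB_t.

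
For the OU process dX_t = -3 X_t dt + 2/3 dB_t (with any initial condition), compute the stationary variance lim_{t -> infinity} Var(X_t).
lim Var(X_t) = 2/27

The OU SDE dX = -theta X dt + sigma dB admits the integrating factor exp(theta t): d(exp(theta t) X_t) = sigma exp(theta t) dB_t. Integrating from 0 to t gives X_t = x_0 * exp(-theta t) + sigma * int_0^t exp(-theta (t-s)) dB_s for any initial x_0. The Itô integral has variance (by the Itô isometry) sigma^2 * int_0^t exp(-2 theta (t - s)) ds = sigma^2 * (1 - exp(-2 theta t)) / (2 theta), independent of x_0.
With theta = 3, sigma = 2/3:
  Var(X_t) = (2/3)^2 * (1 - exp(-2*3 t)) / (2 * 3) = 2/27 - 2*exp(-6*t)/27.
As t -> infinity, exp(-2*3 t) -> 0, so the stationary variance is sigma^2 / (2 theta) = 2/27.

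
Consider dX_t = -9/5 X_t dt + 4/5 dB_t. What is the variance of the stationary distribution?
lim Var(X_t) = 8/45

The OU SDE dX = -theta X dt + sigma dB admits the integrating factor exp(theta t): d(exp(theta t) X_t) = sigma exp(theta t) dB_t. Integrating from 0 to t gives X_t = x_0 * exp(-theta t) + sigma * int_0^t exp(-theta (t-s)) dB_s for any initial x_0. The Itô integral has variance (by the Itô isometry) sigma^2 * int_0^t exp(-2 theta (t - s)) ds = sigma^2 * (1 - exp(-2 theta t)) / (2 theta), independent of x_0.
With theta = 9/5, sigma = 4/5:
  Var(X_t) = (4/5)^2 * (1 - exp(-2*9/5 t)) / (2 * 9/5) = 8/45 - 8*exp(-18*t/5)/45.
As t -> infinity, exp(-2*9/5 t) -> 0, so the stationary variance is sigma^2 / (2 theta) = 8/45.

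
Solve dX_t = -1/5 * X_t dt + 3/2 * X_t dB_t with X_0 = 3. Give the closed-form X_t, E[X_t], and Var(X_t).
X_t = 3 * exp((-53/40) t + (3/2) B_t); E[X_t] = 3*exp(-t/5); Var(X_t) = (9*exp(9*t/4) - 9)*exp(-2*t/5)

For GBM dX = mu X dt + sigma X dB with X_0 = x_0, apply Itô to Y = log X: dY = (mu - sigma^2/2) dt + sigma dB, so Y_t = log(x_0) + (mu - sigma^2/2) t + sigma B_t and hence X_t = x_0 * exp((mu - sigma^2/2) t + sigma B_t).
With mu = -1/5, sigma = 3/2, x_0 = 3, this gives:
  X_t = 3 * exp((-53/40) * t + (3/2) * B_t).
Since sigma*B_t ~ Normal(0, sigma^2 t), E[exp(sigma*B_t)] = exp(sigma^2 t / 2); so E[X_t] = x_0 * exp((mu - sigma^2/2) t) * exp(sigma^2 t / 2) = x_0 * exp(mu t) = 3*exp(-t/5).
Var(X_t) = E[X_t^2] - (E[X_t])^2 = x_0^2 * exp(2 mu t) * (exp(sigma^2 t) - 1) = (9*exp(9*t/4) - 9)*exp(-2*t/5).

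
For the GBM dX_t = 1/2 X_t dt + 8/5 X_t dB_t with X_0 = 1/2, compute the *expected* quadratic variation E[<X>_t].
E[<X>_t] = 16*exp(89*t/25)/89 - 16/89

<X>_t = int_0^t ((8/5) * X_s)^2 ds. Taking expectation inside the integral: E[<X>_t] = (8/5)^2 * int_0^t E[X_s^2] ds. For GBM, E[X_s^2] = x_0^2 * exp((2 mu + sigma^2) s). Integrating:
  E[<X>_t] = (8/5)^2 * (1/2)^2 * (exp((2*(1/2) + (8/5)^2) t) - 1) / (2*(1/2) + (8/5)^2)
           = (8/5)^2 * (1/2)^2 * (exp((89/25) t) - 1) / (89/25) = 16*exp(89*t/25)/89 - 16/89.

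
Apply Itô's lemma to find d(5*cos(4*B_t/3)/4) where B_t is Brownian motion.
d(5*cos(4*B_t/3)/4) = (-10*cos(4*B_t/3)/9) dt + (-5*sin(4*B_t/3)/3) dB_t

Itô's formula for f(B_t) gives d f(B_t) = f'(B_t) dB_t + (1/2) f''(B_t) dt. Compute derivatives of f(x) = 5*cos(4*x/3)/4:
  f'(x)  = -5*sin(4*x/3)/3
  f''(x) = -20*cos(4*x/3)/9
Substitute x = B_t and multiply the f'' term by 1/2:
  drift     = (1/2) * (-20*cos(4*x/3)/9) evaluated at B_t = -10*cos(4*B_t/3)/9
  diffusion = (-5*sin(4*x/3)/3) evaluated at B_t = -5*sin(4*B_t/3)/3
Therefore d(5*cos(4*B_t/3)/4) = (-10*cos(4*B_t/3)/9) dt + (-5*sin(4*B_t/3)/3) dB_t.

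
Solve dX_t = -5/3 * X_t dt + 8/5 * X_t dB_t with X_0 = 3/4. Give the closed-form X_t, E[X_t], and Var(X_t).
X_t = 3/4 * exp((-221/75) t + (8/5) B_t); E[X_t] = 3*exp(-5*t/3)/4; Var(X_t) = (9*exp(64*t/25) - 9)*exp(-10*t/3)/16

For GBM dX = mu X dt + sigma X dB with X_0 = x_0, apply Itô to Y = log X: dY = (mu - sigma^2/2) dt + sigma dB, so Y_t = log(x_0) + (mu - sigma^2/2) t + sigma B_t and hence X_t = x_0 * exp((mu - sigma^2/2) t + sigma B_t).
With mu = -5/3, sigma = 8/5, x_0 = 3/4, this gives:
  X_t = 3/4 * exp((-221/75) * t + (8/5) * B_t).
Since sigma*B_t ~ Normal(0, sigma^2 t), E[exp(sigma*B_t)] = exp(sigma^2 t / 2); so E[X_t] = x_0 * exp((mu - sigma^2/2) t) * exp(sigma^2 t / 2) = x_0 * exp(mu t) = 3*exp(-5*t/3)/4.
Var(X_t) = E[X_t^2] - (E[X_t])^2 = x_0^2 * exp(2 mu t) * (exp(sigma^2 t) - 1) = (9*exp(64*t/25) - 9)*exp(-10*t/3)/16.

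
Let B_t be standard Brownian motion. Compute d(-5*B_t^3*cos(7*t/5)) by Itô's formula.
d(-5*B_t^3*cos(7*t/5)) = (B_t*(7*B_t^2*sin(7*t/5) - 15*cos(7*t/5))) dt + (-15*B_t^2*cos(7*t/5)) dB_t

Itô's formula for f(t, x): d f(t, B_t) = (f_t + (1/2) f_xx) dt + f_x dB_t. Compute partials of f(t, x) = -5*x^3*cos(7*t/5):
  f_t(t,x)  = 7*x^3*sin(7*t/5)
  f_x(t,x)  = -15*x^2*cos(7*t/5)
  f_xx(t,x) = -30*x*cos(7*t/5)
Assemble drift = f_t + (1/2) f_xx = x*(7*x^2*sin(7*t/5) - 15*cos(7*t/5)) and diffusion = f_x = -15*x^2*cos(7*t/5). Substituting x = B_t:
  d(-5*B_t^3*cos(7*t/5)) = (B_t*(7*B_t^2*sin(7*t/5) - 15*cos(7*t/5))) dt + (-15*B_t^2*cos(7*t/5)) dB_t.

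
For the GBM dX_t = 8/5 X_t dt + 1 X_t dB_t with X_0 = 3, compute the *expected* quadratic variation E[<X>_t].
E[<X>_t] = 15*exp(21*t/5)/7 - 15/7

<X>_t = int_0^t (1 * X_s)^2 ds. Taking expectation inside the integral: E[<X>_t] = 1^2 * int_0^t E[X_s^2] ds. For GBM, E[X_s^2] = x_0^2 * exp((2 mu + sigma^2) s). Integrating:
  E[<X>_t] = 1^2 * 3^2 * (exp((2*(8/5) + 1^2) t) - 1) / (2*(8/5) + 1^2)
           = 1^2 * 3^2 * (exp((21/5) t) - 1) / (21/5) = 15*exp(21*t/5)/7 - 15/7.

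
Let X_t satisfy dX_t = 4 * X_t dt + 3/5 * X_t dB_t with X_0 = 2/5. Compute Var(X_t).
Var(X_t) = 4*(exp(9*t/25) - 1)*exp(8*t)/25

For GBM dX = mu X dt + sigma X dB with X_0 = x_0, apply Itô to Y = log X: dY = (mu - sigma^2/2) dt + sigma dB, so Y_t = log(x_0) + (mu - sigma^2/2) t + sigma B_t and hence X_t = x_0 * exp((mu - sigma^2/2) t + sigma B_t).
With mu = 4, sigma = 3/5, x_0 = 2/5, this gives:
  X_t = 2/5 * exp((191/50) * t + (3/5) * B_t).
Since sigma*B_t ~ Normal(0, sigma^2 t), E[exp(sigma*B_t)] = exp(sigma^2 t / 2); so E[X_t] = x_0 * exp((mu - sigma^2/2) t) * exp(sigma^2 t / 2) = x_0 * exp(mu t) = 2*exp(4*t)/5.
Var(X_t) = E[X_t^2] - (E[X_t])^2 = x_0^2 * exp(2 mu t) * (exp(sigma^2 t) - 1) = 4*(exp(9*t/25) - 1)*exp(8*t)/25.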